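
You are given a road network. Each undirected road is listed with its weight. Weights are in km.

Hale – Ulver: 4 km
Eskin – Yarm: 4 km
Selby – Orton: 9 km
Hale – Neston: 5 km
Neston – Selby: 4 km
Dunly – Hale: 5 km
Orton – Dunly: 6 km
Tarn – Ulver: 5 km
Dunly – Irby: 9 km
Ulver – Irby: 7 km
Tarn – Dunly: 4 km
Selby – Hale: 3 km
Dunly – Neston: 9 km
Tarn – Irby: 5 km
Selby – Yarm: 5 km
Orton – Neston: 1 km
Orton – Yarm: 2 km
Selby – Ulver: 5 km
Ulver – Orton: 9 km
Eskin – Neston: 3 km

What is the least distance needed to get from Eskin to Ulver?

12 km

Settle nodes by increasing distance from Eskin:
Eskin: 0
Neston: 3  (via Eskin)
Orton: 4  (via Neston)
Yarm: 4  (via Eskin)
Selby: 7  (via Neston)
Hale: 8  (via Neston)
Dunly: 10  (via Orton)
Ulver: 12  (via Selby)
Shortest route: Eskin → Neston → Selby → Ulver = 12 km.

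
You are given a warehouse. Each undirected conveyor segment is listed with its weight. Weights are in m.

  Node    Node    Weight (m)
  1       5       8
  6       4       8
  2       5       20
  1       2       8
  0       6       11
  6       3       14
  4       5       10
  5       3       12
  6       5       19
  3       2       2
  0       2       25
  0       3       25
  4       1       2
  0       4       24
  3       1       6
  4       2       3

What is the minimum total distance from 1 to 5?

Shortest distances from 1:
1: 0
4: 2  (via 1)
2: 5  (via 4)
3: 6  (via 1)
5: 8  (via 1)
Shortest route: 1–5 = 8 m.

8 m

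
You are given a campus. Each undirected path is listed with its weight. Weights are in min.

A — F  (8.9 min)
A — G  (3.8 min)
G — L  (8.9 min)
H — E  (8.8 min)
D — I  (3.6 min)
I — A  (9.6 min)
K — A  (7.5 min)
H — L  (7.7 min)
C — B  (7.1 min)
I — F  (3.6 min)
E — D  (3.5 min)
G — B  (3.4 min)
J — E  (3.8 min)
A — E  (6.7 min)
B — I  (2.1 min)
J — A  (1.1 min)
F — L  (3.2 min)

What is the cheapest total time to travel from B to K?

14.7 min

Compare a few routes:
B–I–F–A–K: 2.1+3.6+8.9+7.5 = 22.1
B–I–D–E–J–A–K: 2.1+3.6+3.5+3.8+1.1+7.5 = 21.6
B–G–A–K: 3.4+3.8+7.5 = 14.7
B–I–A–K: 2.1+9.6+7.5 = 19.2
The minimum is 14.7 min via B–G–A–K.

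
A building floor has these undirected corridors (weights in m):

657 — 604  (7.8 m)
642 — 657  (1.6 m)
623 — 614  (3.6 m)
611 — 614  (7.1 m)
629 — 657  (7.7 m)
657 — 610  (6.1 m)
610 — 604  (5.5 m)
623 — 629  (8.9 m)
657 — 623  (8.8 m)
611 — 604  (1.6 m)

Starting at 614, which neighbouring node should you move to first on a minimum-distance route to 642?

623

Enumerating some paths:
614 - 611 - 604 - 657 - 642: 7.1+1.6+7.8+1.6 = 18.1
614 - 623 - 657 - 642: 3.6+8.8+1.6 = 14
Cheapest is 614 - 623 - 657 - 642 at 14 m.
So from 614 the first move is to 623.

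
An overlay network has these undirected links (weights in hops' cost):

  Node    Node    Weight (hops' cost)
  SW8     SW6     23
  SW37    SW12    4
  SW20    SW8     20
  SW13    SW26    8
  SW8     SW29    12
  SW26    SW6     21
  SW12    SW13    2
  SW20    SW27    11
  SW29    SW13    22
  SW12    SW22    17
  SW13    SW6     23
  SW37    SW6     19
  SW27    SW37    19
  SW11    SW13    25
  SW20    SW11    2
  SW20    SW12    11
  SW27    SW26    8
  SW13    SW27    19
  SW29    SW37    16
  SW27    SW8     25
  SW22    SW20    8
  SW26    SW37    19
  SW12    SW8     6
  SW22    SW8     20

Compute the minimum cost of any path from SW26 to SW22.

Settle nodes by increasing distance from SW26:
SW26: 0
SW13: 8  (via SW26)
SW27: 8  (via SW26)
SW12: 10  (via SW13)
SW37: 14  (via SW12)
SW8: 16  (via SW12)
SW20: 19  (via SW27)
SW6: 21  (via SW26)
SW11: 21  (via SW20)
SW22: 27  (via SW12)
Shortest route: SW26–SW13–SW12–SW22 = 27 hops' cost.

27 hops' cost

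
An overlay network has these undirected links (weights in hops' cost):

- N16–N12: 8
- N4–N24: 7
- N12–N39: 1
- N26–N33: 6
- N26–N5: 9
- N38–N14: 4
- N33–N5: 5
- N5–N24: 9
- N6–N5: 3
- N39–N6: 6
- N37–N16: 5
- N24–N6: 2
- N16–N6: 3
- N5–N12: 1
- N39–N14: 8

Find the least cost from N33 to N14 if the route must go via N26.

25 hops' cost

Best N33 to N26: N33 → N26 costing 6
Best N26 to N14: N26 → N5 → N12 → N39 → N14 costing 19
Total via N26: 6 + 19 = 25 hops' cost.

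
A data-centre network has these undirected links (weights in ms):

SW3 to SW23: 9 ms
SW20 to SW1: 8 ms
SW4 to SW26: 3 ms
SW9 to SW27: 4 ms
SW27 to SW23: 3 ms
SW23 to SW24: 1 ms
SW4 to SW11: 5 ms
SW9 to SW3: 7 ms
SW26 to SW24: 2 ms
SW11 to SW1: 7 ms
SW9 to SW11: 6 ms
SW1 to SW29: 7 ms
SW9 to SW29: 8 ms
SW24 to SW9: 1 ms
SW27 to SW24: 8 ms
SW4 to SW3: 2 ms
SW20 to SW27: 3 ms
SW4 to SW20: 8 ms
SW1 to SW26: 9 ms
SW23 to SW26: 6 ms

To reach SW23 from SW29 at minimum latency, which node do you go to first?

Enumerating some paths:
SW29 → SW9 → SW27 → SW23: 8+4+3 = 15
SW29 → SW1 → SW26 → SW24 → SW23: 7+9+2+1 = 19
SW29 → SW9 → SW24 → SW26 → SW23: 8+1+2+6 = 17
SW29 → SW9 → SW24 → SW23: 8+1+1 = 10
The minimum is 10 ms via SW29 → SW9 → SW24 → SW23.
So from SW29 the first move is to SW9.

SW9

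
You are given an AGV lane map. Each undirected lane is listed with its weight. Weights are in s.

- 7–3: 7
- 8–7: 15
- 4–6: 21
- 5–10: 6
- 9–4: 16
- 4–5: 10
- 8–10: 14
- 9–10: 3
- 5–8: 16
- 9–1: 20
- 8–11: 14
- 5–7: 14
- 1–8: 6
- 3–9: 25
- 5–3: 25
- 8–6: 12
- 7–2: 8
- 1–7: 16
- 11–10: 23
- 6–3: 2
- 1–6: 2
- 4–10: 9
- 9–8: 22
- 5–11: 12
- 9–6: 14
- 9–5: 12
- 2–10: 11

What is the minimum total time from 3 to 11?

Settle nodes by increasing distance from 3:
3: 0
6: 2  (via 3)
1: 4  (via 6)
7: 7  (via 3)
8: 10  (via 1)
2: 15  (via 7)
9: 16  (via 6)
10: 19  (via 9)
5: 21  (via 7)
4: 23  (via 6)
11: 24  (via 8)
Shortest route: 3–6–1–8–11 = 24 s.

24 s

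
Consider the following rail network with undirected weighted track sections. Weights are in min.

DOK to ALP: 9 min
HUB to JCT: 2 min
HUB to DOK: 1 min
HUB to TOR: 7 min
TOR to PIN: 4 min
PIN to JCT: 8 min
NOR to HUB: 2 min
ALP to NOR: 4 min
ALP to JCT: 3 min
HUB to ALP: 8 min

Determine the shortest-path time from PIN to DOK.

Running Dijkstra from PIN:
PIN: 0
TOR: 4  (via PIN)
JCT: 8  (via PIN)
HUB: 10  (via JCT)
ALP: 11  (via JCT)
DOK: 11  (via HUB)
Shortest route: PIN → JCT → HUB → DOK = 11 min.

11 min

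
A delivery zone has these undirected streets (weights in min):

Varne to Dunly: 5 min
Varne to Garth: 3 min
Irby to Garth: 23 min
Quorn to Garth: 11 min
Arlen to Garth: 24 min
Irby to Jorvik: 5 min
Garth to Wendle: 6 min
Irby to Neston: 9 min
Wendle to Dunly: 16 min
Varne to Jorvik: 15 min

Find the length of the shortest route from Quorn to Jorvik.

Compare a few routes:
Quorn–Garth–Varne–Jorvik: 11+3+15 = 29
Quorn–Garth–Irby–Jorvik: 11+23+5 = 39
Cheapest is Quorn–Garth–Varne–Jorvik at 29 min.

29 min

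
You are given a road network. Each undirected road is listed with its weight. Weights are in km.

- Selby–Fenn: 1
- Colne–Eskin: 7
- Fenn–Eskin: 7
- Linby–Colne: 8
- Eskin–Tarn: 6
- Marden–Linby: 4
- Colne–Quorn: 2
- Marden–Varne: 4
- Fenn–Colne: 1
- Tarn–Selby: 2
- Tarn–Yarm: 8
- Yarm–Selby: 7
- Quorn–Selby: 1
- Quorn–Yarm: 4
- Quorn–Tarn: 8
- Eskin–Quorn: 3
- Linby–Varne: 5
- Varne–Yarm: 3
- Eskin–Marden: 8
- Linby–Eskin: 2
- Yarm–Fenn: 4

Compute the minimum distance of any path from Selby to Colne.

Settle nodes by increasing distance from Selby:
Selby: 0
Quorn: 1  (via Selby)
Fenn: 1  (via Selby)
Tarn: 2  (via Selby)
Colne: 2  (via Fenn)
Shortest route: Selby–Fenn–Colne = 2 km.

2 km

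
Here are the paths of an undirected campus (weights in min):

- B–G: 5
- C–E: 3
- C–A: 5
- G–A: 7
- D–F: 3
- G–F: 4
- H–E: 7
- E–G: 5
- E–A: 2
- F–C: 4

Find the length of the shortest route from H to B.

Candidate routes:
H–E–G–B: 7+5+5 = 17
H–E–C–F–G–B: 7+3+4+4+5 = 23
H–E–A–G–B: 7+2+7+5 = 21
Cheapest is H–E–G–B at 17 min.

17 min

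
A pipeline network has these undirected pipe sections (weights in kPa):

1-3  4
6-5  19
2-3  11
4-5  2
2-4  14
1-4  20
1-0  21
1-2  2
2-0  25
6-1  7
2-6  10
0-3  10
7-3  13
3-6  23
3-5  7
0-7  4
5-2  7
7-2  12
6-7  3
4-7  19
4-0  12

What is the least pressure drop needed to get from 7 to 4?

16 kPa

Settle nodes by increasing distance from 7:
7: 0
6: 3  (via 7)
0: 4  (via 7)
1: 10  (via 6)
2: 12  (via 7)
3: 13  (via 7)
4: 16  (via 0)
Shortest route: 7–0–4 = 16 kPa.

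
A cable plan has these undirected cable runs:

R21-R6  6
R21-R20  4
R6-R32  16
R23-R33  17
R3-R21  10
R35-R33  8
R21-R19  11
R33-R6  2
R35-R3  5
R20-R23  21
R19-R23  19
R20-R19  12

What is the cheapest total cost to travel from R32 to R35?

26

Candidate routes:
R32 → R6 → R21 → R3 → R35: 16+6+10+5 = 37
R32 → R6 → R33 → R35: 16+2+8 = 26
The minimum is 26 via R32 → R6 → R33 → R35.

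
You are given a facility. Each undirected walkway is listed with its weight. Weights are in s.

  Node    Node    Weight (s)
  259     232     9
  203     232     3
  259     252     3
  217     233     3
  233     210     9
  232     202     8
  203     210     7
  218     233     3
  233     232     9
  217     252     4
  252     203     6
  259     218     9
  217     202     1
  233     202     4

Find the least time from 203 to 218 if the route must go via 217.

16 s

Shortest 203→217: 203 → 252 → 217 = 10
Best 217 to 218: 217 → 233 → 218 costing 6
Total via 217: 10 + 6 = 16 s.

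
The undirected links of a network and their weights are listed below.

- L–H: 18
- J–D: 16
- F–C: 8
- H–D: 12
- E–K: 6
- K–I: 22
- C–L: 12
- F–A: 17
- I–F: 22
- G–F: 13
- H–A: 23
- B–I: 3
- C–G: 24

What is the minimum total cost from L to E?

70

Settle nodes by increasing distance from L:
L: 0
C: 12  (via L)
H: 18  (via L)
F: 20  (via C)
D: 30  (via H)
G: 33  (via F)
A: 37  (via F)
I: 42  (via F)
B: 45  (via I)
J: 46  (via D)
K: 64  (via I)
E: 70  (via K)
Shortest route: L–C–F–I–K–E = 70.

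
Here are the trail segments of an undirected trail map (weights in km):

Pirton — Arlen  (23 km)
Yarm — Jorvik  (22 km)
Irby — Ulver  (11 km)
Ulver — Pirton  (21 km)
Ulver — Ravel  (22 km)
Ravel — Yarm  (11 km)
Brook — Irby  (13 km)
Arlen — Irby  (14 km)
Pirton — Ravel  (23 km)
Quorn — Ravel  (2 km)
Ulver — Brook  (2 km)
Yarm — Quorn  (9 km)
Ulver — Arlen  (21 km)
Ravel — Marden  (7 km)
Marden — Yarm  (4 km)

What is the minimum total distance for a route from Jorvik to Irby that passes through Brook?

70 km

Best Jorvik to Brook: Jorvik–Yarm–Ravel–Ulver–Brook costing 57
Best Brook to Irby: Brook–Irby costing 13
Total via Brook: 57 + 13 = 70 km.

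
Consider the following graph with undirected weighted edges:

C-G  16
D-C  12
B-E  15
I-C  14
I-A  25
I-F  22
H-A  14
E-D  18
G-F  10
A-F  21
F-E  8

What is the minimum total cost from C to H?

53

Candidate routes:
C → D → E → F → A → H: 12+18+8+21+14 = 73
C → I → A → H: 14+25+14 = 53
C → G → F → A → H: 16+10+21+14 = 61
C → I → F → A → H: 14+22+21+14 = 71
Cheapest is C → I → A → H at 53.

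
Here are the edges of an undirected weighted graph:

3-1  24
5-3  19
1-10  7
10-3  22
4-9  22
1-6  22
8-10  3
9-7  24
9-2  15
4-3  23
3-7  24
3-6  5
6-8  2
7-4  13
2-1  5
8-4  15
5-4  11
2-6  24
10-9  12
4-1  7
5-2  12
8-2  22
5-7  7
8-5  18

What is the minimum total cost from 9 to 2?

15

Enumerating some paths:
9 - 10 - 8 - 2: 12+3+22 = 37
9 - 4 - 1 - 2: 22+7+5 = 34
9 - 10 - 1 - 2: 12+7+5 = 24
9 - 2: 15 = 15
Cheapest is 9 - 2 at 15.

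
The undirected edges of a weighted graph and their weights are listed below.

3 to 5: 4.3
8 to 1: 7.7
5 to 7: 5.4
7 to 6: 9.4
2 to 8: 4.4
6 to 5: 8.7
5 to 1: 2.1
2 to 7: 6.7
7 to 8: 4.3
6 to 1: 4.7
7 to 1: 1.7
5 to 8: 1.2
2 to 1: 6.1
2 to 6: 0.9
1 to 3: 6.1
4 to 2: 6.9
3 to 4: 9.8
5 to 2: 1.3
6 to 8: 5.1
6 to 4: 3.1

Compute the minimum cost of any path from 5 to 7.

Compare a few routes:
5 - 7: 5.4 = 5.4
5 - 1 - 7: 2.1+1.7 = 3.8
5 - 8 - 7: 1.2+4.3 = 5.5
The minimum is 3.8 via 5 - 1 - 7.

3.8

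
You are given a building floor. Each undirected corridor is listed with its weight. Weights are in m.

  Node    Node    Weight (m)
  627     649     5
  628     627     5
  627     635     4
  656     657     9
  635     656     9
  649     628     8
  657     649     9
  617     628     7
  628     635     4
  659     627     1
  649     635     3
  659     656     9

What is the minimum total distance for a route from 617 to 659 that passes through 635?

Best 617 to 635: 617 → 628 → 635 costing 11
Best 635 to 659: 635 → 627 → 659 costing 5
Total via 635: 11 + 5 = 16 m.

16 m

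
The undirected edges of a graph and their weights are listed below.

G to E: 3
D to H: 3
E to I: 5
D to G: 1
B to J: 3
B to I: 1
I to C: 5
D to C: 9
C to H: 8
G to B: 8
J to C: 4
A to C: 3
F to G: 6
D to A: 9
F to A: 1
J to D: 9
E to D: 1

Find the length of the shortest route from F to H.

Compare a few routes:
F - G - E - D - H: 6+3+1+3 = 13
F - A - C - H: 1+3+8 = 12
F - G - D - H: 6+1+3 = 10
Cheapest is F - G - D - H at 10.

10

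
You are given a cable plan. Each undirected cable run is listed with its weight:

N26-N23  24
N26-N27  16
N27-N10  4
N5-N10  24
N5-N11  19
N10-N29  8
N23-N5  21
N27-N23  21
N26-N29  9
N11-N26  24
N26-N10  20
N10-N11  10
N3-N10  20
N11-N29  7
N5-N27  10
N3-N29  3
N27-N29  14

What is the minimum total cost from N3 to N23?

36

Settle nodes by increasing distance from N3:
N3: 0
N29: 3  (via N3)
N11: 10  (via N29)
N10: 11  (via N29)
N26: 12  (via N29)
N27: 15  (via N10)
N5: 25  (via N27)
N23: 36  (via N26)
Shortest route: N3 → N29 → N26 → N23 = 36.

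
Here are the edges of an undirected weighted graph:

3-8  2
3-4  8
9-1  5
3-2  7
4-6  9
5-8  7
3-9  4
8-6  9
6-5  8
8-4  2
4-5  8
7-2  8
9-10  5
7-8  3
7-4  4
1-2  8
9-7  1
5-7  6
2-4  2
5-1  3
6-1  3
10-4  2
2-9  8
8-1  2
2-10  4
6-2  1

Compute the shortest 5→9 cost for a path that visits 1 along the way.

8

Best 5 to 1: 5–1 costing 3
Best 1 to 9: 1–9 costing 5
Total via 1: 3 + 5 = 8.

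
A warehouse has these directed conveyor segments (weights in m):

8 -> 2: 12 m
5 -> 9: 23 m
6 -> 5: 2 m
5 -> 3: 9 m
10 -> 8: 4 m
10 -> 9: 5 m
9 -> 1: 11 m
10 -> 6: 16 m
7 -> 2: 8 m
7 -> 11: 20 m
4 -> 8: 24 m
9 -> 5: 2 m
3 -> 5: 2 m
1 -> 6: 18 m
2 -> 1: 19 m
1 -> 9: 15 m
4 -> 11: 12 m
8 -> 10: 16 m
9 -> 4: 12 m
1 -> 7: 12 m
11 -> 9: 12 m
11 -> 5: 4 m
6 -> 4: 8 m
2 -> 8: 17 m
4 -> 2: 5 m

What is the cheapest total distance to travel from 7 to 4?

44 m

Candidate routes:
7 → 11 → 9 → 4: 20+12+12 = 44
7 → 2 → 1 → 6 → 4: 8+19+18+8 = 53
7 → 2 → 8 → 10 → 9 → 4: 8+17+16+5+12 = 58
7 → 2 → 1 → 9 → 4: 8+19+15+12 = 54
Cheapest is 7 → 11 → 9 → 4 at 44 m.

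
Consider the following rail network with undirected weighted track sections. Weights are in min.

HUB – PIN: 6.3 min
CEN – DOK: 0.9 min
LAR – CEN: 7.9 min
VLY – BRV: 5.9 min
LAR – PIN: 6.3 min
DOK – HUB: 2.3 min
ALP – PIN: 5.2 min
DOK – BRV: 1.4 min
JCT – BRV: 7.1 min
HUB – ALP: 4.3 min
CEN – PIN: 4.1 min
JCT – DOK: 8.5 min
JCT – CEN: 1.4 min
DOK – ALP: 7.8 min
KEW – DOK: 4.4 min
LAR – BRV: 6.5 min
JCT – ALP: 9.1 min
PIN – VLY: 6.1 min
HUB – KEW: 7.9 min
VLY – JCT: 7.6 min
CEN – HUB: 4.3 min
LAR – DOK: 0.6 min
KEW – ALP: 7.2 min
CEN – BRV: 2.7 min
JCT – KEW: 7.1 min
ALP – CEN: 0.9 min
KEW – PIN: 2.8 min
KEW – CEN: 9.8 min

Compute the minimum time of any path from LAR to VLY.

Compare a few routes:
LAR → DOK → CEN → BRV → VLY: 0.6+0.9+2.7+5.9 = 10.1
LAR → DOK → BRV → VLY: 0.6+1.4+5.9 = 7.9
Cheapest is LAR → DOK → BRV → VLY at 7.9 min.

7.9 min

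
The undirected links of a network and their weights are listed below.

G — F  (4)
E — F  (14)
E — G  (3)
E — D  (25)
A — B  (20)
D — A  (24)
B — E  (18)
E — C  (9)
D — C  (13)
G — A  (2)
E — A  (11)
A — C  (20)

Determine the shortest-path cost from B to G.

21

Candidate routes:
B - E - G: 18+3 = 21
B - A - G: 20+2 = 22
Cheapest is B - E - G at 21.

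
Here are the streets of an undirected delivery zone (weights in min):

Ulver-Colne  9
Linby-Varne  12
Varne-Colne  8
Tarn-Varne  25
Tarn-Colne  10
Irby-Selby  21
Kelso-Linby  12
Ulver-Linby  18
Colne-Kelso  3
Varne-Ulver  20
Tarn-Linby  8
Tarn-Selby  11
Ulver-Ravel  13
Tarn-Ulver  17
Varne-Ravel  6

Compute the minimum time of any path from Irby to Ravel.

Running Dijkstra from Irby:
Irby: 0
Selby: 21  (via Irby)
Tarn: 32  (via Selby)
Linby: 40  (via Tarn)
Colne: 42  (via Tarn)
Kelso: 45  (via Colne)
Ulver: 49  (via Tarn)
Varne: 50  (via Colne)
Ravel: 56  (via Varne)
Shortest route: Irby → Selby → Tarn → Colne → Varne → Ravel = 56 min.

56 min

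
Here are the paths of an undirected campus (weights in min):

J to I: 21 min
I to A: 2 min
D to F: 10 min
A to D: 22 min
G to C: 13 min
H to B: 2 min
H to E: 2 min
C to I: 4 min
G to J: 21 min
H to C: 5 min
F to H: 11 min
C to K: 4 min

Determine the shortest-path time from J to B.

Enumerating some paths:
J - I - A - D - F - H - B: 21+2+22+10+11+2 = 68
J - G - C - H - B: 21+13+5+2 = 41
J - I - C - H - B: 21+4+5+2 = 32
The minimum is 32 min via J - I - C - H - B.

32 min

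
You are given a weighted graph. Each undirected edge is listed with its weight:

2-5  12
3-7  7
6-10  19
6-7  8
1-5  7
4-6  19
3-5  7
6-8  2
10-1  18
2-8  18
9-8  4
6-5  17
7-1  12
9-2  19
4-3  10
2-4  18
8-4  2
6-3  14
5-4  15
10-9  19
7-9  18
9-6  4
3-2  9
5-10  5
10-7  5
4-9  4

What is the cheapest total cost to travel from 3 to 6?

Shortest distances from 3:
3: 0
5: 7  (via 3)
7: 7  (via 3)
2: 9  (via 3)
4: 10  (via 3)
8: 12  (via 4)
10: 12  (via 5)
1: 14  (via 5)
6: 14  (via 3)
Shortest route: 3 → 6 = 14.

14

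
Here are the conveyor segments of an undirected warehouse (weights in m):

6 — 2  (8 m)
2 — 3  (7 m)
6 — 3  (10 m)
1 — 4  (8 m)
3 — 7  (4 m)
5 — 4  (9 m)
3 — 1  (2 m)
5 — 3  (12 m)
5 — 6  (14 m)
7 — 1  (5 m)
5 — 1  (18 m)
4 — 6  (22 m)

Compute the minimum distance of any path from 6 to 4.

20 m

Settle nodes by increasing distance from 6:
6: 0
2: 8  (via 6)
3: 10  (via 6)
1: 12  (via 3)
5: 14  (via 6)
7: 14  (via 3)
4: 20  (via 1)
Shortest route: 6 → 3 → 1 → 4 = 20 m.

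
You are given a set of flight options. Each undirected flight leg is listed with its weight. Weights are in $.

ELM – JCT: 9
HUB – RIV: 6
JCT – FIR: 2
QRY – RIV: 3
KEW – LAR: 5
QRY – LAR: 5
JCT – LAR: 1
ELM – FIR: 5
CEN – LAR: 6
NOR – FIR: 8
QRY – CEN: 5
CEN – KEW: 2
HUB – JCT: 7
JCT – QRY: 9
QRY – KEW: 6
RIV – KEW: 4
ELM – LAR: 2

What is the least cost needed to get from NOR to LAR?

$11

Settle nodes by increasing distance from NOR:
NOR: 0
FIR: 8  (via NOR)
JCT: 10  (via FIR)
LAR: 11  (via JCT)
Shortest route: NOR–FIR–JCT–LAR = $11.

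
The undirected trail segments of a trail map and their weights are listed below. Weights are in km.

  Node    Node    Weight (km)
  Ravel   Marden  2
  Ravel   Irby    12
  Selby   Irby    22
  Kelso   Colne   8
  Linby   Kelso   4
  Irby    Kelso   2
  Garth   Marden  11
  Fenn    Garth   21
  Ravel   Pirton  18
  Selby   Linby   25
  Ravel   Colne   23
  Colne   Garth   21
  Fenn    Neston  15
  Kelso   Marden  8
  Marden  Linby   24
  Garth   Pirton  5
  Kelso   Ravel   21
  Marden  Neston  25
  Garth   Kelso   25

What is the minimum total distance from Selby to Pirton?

Settle nodes by increasing distance from Selby:
Selby: 0
Irby: 22  (via Selby)
Kelso: 24  (via Irby)
Linby: 25  (via Selby)
Marden: 32  (via Kelso)
Colne: 32  (via Kelso)
Ravel: 34  (via Irby)
Garth: 43  (via Marden)
Pirton: 48  (via Garth)
Shortest route: Selby–Irby–Kelso–Marden–Garth–Pirton = 48 km.

48 km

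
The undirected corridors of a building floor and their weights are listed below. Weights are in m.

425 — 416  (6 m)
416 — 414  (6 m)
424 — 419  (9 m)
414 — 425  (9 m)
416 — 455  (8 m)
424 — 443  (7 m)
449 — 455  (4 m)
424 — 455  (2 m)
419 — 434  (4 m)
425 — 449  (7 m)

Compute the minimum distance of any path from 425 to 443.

Running Dijkstra from 425:
425: 0
416: 6  (via 425)
449: 7  (via 425)
414: 9  (via 425)
455: 11  (via 449)
424: 13  (via 455)
443: 20  (via 424)
Shortest route: 425 → 449 → 455 → 424 → 443 = 20 m.

20 m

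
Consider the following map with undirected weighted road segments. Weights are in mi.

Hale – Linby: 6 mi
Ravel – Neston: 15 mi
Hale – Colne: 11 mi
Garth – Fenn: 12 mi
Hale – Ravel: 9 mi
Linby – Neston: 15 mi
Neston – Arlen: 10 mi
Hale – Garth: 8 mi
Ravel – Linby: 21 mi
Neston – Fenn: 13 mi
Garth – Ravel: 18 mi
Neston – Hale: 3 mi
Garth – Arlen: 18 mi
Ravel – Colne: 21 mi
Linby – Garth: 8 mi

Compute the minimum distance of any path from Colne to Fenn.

Shortest distances from Colne:
Colne: 0
Hale: 11  (via Colne)
Neston: 14  (via Hale)
Linby: 17  (via Hale)
Garth: 19  (via Hale)
Ravel: 20  (via Hale)
Arlen: 24  (via Neston)
Fenn: 27  (via Neston)
Shortest route: Colne → Hale → Neston → Fenn = 27 mi.

27 mi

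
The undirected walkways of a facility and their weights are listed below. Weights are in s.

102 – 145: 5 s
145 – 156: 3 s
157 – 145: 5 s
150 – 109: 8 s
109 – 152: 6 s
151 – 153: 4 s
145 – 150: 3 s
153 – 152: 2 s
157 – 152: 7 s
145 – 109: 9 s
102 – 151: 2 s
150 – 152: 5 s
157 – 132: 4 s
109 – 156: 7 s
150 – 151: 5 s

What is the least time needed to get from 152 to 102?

Compare a few routes:
152 → 153 → 151 → 102: 2+4+2 = 8
152 → 150 → 151 → 102: 5+5+2 = 12
The minimum is 8 s via 152 → 153 → 151 → 102.

8 s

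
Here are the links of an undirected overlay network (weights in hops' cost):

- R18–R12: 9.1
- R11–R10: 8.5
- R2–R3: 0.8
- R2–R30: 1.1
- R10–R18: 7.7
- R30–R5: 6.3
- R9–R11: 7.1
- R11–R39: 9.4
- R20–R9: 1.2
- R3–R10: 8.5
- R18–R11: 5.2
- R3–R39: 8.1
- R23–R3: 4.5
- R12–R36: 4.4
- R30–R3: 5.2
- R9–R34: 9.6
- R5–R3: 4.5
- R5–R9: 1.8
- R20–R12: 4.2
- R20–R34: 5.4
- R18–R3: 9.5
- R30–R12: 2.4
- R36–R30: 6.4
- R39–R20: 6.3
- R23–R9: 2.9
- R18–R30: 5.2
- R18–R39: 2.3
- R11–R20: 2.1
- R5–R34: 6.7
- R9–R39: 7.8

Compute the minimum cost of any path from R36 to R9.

Settle nodes by increasing distance from R36:
R36: 0
R12: 4.4  (via R36)
R30: 6.4  (via R36)
R2: 7.5  (via R30)
R3: 8.3  (via R2)
R20: 8.6  (via R12)
R9: 9.8  (via R20)
Shortest route: R36–R12–R20–R9 = 9.8 hops' cost.

9.8 hops' cost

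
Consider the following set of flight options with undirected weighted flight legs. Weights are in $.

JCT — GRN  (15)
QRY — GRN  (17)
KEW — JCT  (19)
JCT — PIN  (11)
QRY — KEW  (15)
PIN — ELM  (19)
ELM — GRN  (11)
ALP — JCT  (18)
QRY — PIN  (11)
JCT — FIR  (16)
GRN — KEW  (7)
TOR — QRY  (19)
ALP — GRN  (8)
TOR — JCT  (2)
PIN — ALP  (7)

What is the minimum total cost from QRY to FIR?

$37

Shortest distances from QRY:
QRY: 0
PIN: 11  (via QRY)
KEW: 15  (via QRY)
GRN: 17  (via QRY)
ALP: 18  (via PIN)
TOR: 19  (via QRY)
JCT: 21  (via TOR)
ELM: 28  (via GRN)
FIR: 37  (via JCT)
Shortest route: QRY → TOR → JCT → FIR = $37.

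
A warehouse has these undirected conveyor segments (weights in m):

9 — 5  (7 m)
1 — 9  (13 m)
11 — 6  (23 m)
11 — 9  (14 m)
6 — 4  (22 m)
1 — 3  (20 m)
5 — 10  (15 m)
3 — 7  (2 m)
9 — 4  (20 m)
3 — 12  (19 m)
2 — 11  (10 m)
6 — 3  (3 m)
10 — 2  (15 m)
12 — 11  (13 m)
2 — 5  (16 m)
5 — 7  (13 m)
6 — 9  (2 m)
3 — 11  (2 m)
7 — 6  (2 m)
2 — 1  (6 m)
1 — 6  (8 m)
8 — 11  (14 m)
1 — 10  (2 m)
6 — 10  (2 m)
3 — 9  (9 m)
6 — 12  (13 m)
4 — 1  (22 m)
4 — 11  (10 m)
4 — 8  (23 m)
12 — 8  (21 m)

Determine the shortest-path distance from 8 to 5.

Running Dijkstra from 8:
8: 0
11: 14  (via 8)
3: 16  (via 11)
7: 18  (via 3)
6: 19  (via 3)
9: 21  (via 6)
10: 21  (via 6)
12: 21  (via 8)
1: 23  (via 10)
4: 23  (via 8)
2: 24  (via 11)
5: 28  (via 9)
Shortest route: 8–11–3–6–9–5 = 28 m.

28 m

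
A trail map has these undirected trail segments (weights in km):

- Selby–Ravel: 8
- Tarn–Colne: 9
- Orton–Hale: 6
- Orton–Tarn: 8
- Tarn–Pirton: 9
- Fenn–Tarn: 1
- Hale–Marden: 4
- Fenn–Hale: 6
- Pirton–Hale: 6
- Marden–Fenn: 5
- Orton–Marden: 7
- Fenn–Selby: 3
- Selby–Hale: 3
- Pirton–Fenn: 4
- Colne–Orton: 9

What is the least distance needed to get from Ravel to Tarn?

12 km

Enumerating some paths:
Ravel–Selby–Fenn–Tarn: 8+3+1 = 12
Ravel–Selby–Hale–Fenn–Tarn: 8+3+6+1 = 18
Cheapest is Ravel–Selby–Fenn–Tarn at 12 km.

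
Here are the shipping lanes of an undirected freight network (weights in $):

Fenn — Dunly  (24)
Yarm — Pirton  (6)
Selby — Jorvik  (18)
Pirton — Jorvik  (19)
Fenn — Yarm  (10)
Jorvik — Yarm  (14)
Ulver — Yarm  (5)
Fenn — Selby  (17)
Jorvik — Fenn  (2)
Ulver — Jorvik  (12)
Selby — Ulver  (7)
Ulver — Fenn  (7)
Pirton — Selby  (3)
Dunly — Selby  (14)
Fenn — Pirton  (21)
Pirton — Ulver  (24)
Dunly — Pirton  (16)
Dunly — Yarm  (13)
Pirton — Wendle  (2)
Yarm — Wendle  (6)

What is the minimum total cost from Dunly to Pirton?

Running Dijkstra from Dunly:
Dunly: 0
Yarm: 13  (via Dunly)
Selby: 14  (via Dunly)
Pirton: 16  (via Dunly)
Shortest route: Dunly–Pirton = $16.

$16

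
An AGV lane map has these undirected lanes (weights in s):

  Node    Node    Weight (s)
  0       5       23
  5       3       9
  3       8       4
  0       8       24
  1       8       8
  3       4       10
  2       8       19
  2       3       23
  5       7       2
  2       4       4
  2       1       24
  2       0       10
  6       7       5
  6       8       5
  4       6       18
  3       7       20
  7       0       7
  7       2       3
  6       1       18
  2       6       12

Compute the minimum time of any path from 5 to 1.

20 s

Compare a few routes:
5 - 7 - 6 - 1: 2+5+18 = 25
5 - 7 - 6 - 8 - 1: 2+5+5+8 = 20
5 - 3 - 8 - 1: 9+4+8 = 21
Cheapest is 5 - 7 - 6 - 8 - 1 at 20 s.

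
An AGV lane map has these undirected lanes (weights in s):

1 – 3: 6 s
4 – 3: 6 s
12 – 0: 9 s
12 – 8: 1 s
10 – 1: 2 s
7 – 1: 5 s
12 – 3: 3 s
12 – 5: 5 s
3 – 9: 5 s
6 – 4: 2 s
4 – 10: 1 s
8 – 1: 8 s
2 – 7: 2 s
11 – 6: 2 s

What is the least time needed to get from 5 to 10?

15 s

Compare a few routes:
5 - 12 - 3 - 4 - 10: 5+3+6+1 = 15
5 - 12 - 3 - 1 - 10: 5+3+6+2 = 16
5 - 12 - 8 - 1 - 10: 5+1+8+2 = 16
Cheapest is 5 - 12 - 3 - 4 - 10 at 15 s.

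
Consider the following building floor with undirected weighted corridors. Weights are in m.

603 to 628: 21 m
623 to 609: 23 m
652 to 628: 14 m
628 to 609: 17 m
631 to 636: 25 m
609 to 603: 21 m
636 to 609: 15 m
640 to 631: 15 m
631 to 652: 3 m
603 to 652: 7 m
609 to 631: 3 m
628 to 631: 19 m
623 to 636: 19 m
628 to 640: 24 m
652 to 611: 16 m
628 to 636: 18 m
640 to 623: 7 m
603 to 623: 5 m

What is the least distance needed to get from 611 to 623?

Running Dijkstra from 611:
611: 0
652: 16  (via 611)
631: 19  (via 652)
609: 22  (via 631)
603: 23  (via 652)
623: 28  (via 603)
Shortest route: 611 → 652 → 603 → 623 = 28 m.

28 m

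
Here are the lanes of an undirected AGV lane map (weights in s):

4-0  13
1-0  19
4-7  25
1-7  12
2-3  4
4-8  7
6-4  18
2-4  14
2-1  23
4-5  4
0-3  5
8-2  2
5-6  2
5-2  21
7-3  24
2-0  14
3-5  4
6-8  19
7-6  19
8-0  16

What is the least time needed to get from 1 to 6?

Enumerating some paths:
1 - 7 - 6: 12+19 = 31
1 - 0 - 3 - 5 - 6: 19+5+4+2 = 30
The minimum is 30 s via 1 - 0 - 3 - 5 - 6.

30 s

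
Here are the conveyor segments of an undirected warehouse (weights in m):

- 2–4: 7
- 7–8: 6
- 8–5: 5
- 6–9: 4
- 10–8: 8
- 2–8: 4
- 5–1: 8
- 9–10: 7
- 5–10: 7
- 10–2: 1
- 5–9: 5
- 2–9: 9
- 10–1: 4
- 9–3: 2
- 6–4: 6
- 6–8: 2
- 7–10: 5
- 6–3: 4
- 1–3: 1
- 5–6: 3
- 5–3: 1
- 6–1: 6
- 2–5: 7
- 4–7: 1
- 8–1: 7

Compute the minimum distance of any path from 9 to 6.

Candidate routes:
9–3–5–6: 2+1+3 = 6
9–6: 4 = 4
Cheapest is 9–6 at 4 m.

4 m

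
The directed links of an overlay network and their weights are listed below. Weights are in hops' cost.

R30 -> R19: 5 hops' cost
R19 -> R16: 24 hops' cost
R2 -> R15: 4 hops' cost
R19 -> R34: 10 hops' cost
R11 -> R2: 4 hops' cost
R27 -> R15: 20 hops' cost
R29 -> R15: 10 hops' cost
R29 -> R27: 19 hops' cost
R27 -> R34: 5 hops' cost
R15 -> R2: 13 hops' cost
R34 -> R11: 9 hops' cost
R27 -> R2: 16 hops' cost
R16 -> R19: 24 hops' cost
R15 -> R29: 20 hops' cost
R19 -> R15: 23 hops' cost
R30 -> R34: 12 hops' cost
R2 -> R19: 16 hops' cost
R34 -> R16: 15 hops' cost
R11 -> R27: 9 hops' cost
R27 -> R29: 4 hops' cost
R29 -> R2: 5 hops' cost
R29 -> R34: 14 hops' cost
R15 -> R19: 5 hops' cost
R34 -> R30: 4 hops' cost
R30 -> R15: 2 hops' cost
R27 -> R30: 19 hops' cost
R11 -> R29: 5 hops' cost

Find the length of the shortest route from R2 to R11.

28 hops' cost

Candidate routes:
R2–R19–R34–R11: 16+10+9 = 35
R2–R15–R19–R34–R11: 4+5+10+9 = 28
Cheapest is R2–R15–R19–R34–R11 at 28 hops' cost.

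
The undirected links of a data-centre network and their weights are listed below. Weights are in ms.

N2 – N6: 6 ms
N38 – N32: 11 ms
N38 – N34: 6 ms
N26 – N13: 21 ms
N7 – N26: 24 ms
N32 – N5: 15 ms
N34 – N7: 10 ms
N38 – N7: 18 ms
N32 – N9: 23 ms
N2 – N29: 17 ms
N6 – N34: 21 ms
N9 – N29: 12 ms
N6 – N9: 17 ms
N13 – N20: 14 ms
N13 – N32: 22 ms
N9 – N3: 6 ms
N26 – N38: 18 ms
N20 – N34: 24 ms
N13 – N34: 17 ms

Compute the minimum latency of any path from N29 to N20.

Running Dijkstra from N29:
N29: 0
N9: 12  (via N29)
N2: 17  (via N29)
N3: 18  (via N9)
N6: 23  (via N2)
N32: 35  (via N9)
N34: 44  (via N6)
N38: 46  (via N32)
N5: 50  (via N32)
N7: 54  (via N34)
N13: 57  (via N32)
N26: 64  (via N38)
N20: 68  (via N34)
Shortest route: N29 → N2 → N6 → N34 → N20 = 68 ms.

68 ms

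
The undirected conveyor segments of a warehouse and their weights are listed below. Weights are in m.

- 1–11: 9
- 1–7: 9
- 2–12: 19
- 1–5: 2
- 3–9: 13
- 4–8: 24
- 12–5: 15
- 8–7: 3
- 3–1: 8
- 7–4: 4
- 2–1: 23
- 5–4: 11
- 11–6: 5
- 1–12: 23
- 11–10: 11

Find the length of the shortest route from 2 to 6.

37 m

Shortest distances from 2:
2: 0
12: 19  (via 2)
1: 23  (via 2)
5: 25  (via 1)
3: 31  (via 1)
7: 32  (via 1)
11: 32  (via 1)
8: 35  (via 7)
4: 36  (via 5)
6: 37  (via 11)
Shortest route: 2–1–11–6 = 37 m.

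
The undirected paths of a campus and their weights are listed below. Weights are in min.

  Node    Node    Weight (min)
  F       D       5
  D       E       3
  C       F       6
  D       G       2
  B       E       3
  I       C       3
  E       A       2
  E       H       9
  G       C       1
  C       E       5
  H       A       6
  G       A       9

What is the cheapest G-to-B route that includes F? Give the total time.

Best G to F: G–C–F costing 7
Shortest F→B: F–D–E–B = 11
Total via F: 7 + 11 = 18 min.

18 min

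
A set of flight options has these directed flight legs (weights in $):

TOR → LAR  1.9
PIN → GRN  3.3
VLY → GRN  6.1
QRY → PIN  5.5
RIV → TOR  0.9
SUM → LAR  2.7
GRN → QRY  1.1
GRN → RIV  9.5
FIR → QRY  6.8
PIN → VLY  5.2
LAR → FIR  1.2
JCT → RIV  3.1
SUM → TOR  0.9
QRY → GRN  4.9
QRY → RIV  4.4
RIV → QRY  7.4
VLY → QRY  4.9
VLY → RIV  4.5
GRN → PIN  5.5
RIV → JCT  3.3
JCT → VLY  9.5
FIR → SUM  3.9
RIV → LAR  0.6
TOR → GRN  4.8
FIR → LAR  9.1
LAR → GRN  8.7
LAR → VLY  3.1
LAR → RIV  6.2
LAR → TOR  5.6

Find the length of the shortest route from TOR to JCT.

$11.4

Settle nodes by increasing distance from TOR:
TOR: 0
LAR: 1.9  (via TOR)
FIR: 3.1  (via LAR)
GRN: 4.8  (via TOR)
VLY: 5  (via LAR)
QRY: 5.9  (via GRN)
SUM: 7  (via FIR)
RIV: 8.1  (via LAR)
PIN: 10.3  (via GRN)
JCT: 11.4  (via RIV)
Shortest route: TOR → LAR → RIV → JCT = $11.4.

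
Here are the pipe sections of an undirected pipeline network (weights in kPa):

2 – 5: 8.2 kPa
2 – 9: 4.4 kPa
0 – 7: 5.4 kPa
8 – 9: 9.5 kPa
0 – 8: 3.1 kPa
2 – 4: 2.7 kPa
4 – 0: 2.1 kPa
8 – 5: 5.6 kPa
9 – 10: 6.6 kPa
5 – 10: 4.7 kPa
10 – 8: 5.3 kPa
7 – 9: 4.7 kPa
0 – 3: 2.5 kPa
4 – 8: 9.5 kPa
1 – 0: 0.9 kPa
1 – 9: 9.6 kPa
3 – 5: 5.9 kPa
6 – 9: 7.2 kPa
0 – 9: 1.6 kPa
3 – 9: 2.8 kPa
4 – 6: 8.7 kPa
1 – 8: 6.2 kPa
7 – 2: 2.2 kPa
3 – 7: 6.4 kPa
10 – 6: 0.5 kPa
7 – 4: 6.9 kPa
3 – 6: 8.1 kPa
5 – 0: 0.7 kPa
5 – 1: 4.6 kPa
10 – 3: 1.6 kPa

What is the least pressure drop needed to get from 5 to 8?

3.8 kPa

Compare a few routes:
5–8: 5.6 = 5.6
5–0–8: 0.7+3.1 = 3.8
5–0–1–8: 0.7+0.9+6.2 = 7.8
Cheapest is 5–0–8 at 3.8 kPa.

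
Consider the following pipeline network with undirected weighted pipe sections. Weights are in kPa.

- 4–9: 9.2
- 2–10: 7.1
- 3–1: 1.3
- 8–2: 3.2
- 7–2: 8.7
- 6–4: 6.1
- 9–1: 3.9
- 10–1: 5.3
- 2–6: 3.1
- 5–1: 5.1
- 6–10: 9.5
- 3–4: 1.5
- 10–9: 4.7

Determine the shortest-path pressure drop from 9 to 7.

Shortest distances from 9:
9: 0
1: 3.9  (via 9)
10: 4.7  (via 9)
3: 5.2  (via 1)
4: 6.7  (via 3)
5: 9  (via 1)
2: 11.8  (via 10)
6: 12.8  (via 4)
8: 15  (via 2)
7: 20.5  (via 2)
Shortest route: 9 → 10 → 2 → 7 = 20.5 kPa.

20.5 kPa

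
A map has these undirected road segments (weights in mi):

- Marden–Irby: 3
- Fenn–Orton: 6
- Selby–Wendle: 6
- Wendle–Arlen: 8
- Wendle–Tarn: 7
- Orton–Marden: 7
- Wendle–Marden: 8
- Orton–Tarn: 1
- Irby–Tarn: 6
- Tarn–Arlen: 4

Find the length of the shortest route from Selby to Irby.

17 mi

Running Dijkstra from Selby:
Selby: 0
Wendle: 6  (via Selby)
Tarn: 13  (via Wendle)
Marden: 14  (via Wendle)
Arlen: 14  (via Wendle)
Orton: 14  (via Tarn)
Irby: 17  (via Marden)
Shortest route: Selby → Wendle → Marden → Irby = 17 mi.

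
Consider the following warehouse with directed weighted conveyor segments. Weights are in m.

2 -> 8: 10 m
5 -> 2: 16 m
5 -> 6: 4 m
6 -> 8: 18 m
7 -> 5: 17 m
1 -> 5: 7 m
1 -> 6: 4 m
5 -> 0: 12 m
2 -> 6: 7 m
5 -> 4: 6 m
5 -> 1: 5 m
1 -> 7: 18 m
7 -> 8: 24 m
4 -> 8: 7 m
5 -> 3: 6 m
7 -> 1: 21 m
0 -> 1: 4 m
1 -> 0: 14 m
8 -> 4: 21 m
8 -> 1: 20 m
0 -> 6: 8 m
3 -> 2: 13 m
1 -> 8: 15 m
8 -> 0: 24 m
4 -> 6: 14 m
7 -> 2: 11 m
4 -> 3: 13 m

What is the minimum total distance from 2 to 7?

Settle nodes by increasing distance from 2:
2: 0
6: 7  (via 2)
8: 10  (via 2)
1: 30  (via 8)
4: 31  (via 8)
0: 34  (via 8)
5: 37  (via 1)
3: 43  (via 5)
7: 48  (via 1)
Shortest route: 2–8–1–7 = 48 m.

48 m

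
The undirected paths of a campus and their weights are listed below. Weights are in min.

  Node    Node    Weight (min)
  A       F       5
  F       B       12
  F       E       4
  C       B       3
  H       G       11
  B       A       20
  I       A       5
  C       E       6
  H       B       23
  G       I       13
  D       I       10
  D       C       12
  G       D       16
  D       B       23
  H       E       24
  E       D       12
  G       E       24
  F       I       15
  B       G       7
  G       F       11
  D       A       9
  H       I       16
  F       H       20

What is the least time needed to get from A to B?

Shortest distances from A:
A: 0
F: 5  (via A)
I: 5  (via A)
D: 9  (via A)
E: 9  (via F)
C: 15  (via E)
G: 16  (via F)
B: 17  (via F)
Shortest route: A → F → B = 17 min.

17 min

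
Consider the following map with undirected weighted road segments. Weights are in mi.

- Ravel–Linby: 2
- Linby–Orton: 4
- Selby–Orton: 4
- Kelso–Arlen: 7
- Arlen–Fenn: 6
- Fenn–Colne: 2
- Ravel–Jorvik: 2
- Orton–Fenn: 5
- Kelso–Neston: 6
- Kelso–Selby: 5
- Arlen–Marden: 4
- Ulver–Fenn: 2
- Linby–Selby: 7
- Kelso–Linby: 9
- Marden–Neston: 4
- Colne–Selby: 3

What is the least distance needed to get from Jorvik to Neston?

19 mi

Running Dijkstra from Jorvik:
Jorvik: 0
Ravel: 2  (via Jorvik)
Linby: 4  (via Ravel)
Orton: 8  (via Linby)
Selby: 11  (via Linby)
Fenn: 13  (via Orton)
Kelso: 13  (via Linby)
Colne: 14  (via Selby)
Ulver: 15  (via Fenn)
Arlen: 19  (via Fenn)
Neston: 19  (via Kelso)
Shortest route: Jorvik → Ravel → Linby → Kelso → Neston = 19 mi.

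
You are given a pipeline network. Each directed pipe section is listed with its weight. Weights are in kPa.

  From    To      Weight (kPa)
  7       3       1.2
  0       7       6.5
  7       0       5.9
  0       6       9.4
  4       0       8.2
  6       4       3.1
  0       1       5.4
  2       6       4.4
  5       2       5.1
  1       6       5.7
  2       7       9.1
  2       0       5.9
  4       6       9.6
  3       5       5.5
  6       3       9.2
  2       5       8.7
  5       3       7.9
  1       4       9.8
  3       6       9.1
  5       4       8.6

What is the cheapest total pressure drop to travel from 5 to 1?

Shortest distances from 5:
5: 0
2: 5.1  (via 5)
3: 7.9  (via 5)
4: 8.6  (via 5)
6: 9.5  (via 2)
0: 11  (via 2)
7: 14.2  (via 2)
1: 16.4  (via 0)
Shortest route: 5 → 2 → 0 → 1 = 16.4 kPa.

16.4 kPa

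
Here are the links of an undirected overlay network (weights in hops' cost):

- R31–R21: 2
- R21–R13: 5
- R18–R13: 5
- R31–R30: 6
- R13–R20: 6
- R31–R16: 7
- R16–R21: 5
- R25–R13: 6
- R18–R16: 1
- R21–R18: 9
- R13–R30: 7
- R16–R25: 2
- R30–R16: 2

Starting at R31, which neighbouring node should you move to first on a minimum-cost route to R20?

Compare a few routes:
R31 → R21 → R16 → R18 → R13 → R20: 2+5+1+5+6 = 19
R31 → R21 → R13 → R20: 2+5+6 = 13
The minimum is 13 hops' cost via R31 → R21 → R13 → R20.
So from R31 the first move is to R21.

R21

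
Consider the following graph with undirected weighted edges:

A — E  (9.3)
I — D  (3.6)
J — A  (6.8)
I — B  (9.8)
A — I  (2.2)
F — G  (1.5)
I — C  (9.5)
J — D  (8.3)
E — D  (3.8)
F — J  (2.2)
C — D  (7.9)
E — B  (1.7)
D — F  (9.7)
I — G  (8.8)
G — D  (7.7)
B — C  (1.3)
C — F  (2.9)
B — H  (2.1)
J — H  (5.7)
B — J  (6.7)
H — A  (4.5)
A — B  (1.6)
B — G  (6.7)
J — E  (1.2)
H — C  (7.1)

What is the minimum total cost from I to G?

8.8

Settle nodes by increasing distance from I:
I: 0
A: 2.2  (via I)
D: 3.6  (via I)
B: 3.8  (via A)
C: 5.1  (via B)
E: 5.5  (via B)
H: 5.9  (via B)
J: 6.7  (via E)
F: 8  (via C)
G: 8.8  (via I)
Shortest route: I–G = 8.8.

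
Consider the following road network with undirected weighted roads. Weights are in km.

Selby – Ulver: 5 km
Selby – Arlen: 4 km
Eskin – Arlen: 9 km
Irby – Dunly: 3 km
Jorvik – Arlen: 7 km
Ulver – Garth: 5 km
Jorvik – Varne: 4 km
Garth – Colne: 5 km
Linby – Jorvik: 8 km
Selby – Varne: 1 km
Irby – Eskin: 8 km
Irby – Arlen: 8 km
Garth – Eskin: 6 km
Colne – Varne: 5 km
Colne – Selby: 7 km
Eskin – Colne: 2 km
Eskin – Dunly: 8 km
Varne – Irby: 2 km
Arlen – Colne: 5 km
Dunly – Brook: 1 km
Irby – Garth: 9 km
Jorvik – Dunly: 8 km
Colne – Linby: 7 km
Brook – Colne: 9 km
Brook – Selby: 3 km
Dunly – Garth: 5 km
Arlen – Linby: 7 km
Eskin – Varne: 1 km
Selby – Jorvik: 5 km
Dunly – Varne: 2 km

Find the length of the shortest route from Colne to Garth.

5 km

Settle nodes by increasing distance from Colne:
Colne: 0
Eskin: 2  (via Colne)
Varne: 3  (via Eskin)
Selby: 4  (via Varne)
Dunly: 5  (via Varne)
Arlen: 5  (via Colne)
Garth: 5  (via Colne)
Shortest route: Colne–Garth = 5 km.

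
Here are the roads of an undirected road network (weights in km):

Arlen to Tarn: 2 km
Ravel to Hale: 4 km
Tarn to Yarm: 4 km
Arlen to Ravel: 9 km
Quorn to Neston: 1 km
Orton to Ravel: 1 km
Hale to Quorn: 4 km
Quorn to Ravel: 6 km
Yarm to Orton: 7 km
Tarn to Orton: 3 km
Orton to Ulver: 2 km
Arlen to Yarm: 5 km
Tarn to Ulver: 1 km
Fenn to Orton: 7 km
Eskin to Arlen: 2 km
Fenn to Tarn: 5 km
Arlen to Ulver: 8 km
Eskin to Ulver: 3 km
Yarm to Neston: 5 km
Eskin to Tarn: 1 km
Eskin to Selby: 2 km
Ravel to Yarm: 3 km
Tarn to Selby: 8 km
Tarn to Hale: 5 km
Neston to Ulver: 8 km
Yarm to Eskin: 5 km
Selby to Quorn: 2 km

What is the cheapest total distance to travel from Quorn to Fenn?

Settle nodes by increasing distance from Quorn:
Quorn: 0
Neston: 1  (via Quorn)
Selby: 2  (via Quorn)
Eskin: 4  (via Selby)
Hale: 4  (via Quorn)
Tarn: 5  (via Eskin)
Arlen: 6  (via Eskin)
Ravel: 6  (via Quorn)
Yarm: 6  (via Neston)
Ulver: 6  (via Tarn)
Orton: 7  (via Ravel)
Fenn: 10  (via Tarn)
Shortest route: Quorn–Selby–Eskin–Tarn–Fenn = 10 km.

10 km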